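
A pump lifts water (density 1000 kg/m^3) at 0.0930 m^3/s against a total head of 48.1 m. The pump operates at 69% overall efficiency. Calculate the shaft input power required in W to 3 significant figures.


Approach: apply hydraulic power then efficiency conversion, P = rho*g*Q*H; P_in = P/eta.
Step 1 — hydraulic power (P = rho*g*Q*H):
  P = 1000 * 9.81 * 0.0930 * 48.1 = 43883 W
Step 2 — input power: P_in = P/eta = 43883 / 0.69 = 63600 W
Therefore the shaft input power required = 63600 W.


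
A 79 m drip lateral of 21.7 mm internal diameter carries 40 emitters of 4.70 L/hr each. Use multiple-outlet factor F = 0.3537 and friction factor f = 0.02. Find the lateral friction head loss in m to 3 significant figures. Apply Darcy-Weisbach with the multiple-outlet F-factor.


Approach: apply Darcy-Weisbach with the multiple-outlet F-factor, Q = n*q/(3600*1000) m^3/s; v = Q/A; hf = F*f*(L/D)*(v^2/(2g)).
Q = 40*4.70/(3600*1000) = 5.2222e-05 m^3/s
A = pi*(21.7e-3/2)^2 = 3.6984e-04 m^2, so v = Q/A = 0.14120 m/s
hf = 0.3537*0.02*(79/0.0217)*(0.14120^2/(2*9.81)) = 0.0262 m
Therefore the lateral friction head loss = 0.0262 m.


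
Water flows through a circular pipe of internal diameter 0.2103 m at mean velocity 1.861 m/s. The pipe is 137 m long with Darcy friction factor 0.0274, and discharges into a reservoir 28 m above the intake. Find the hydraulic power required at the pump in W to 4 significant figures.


Approach: apply continuity + Darcy-Weisbach + hydraulic power, Q = A*v; hf = f*(L/D)*(v^2/(2g)); H = static + hf; P = rho*g*Q*H.
Step 1 — flow rate (continuity, Q = A*v):
  A = pi*(0.2103/2)^2 = 0.0347351 m^2
  Q = 0.0347351 * 1.861 = 0.0646420 m^3/s
Step 2 — friction head loss (Darcy-Weisbach):
  hf = 0.0274 * (137/0.2103) * (1.861^2 / (2*9.81))
  hf = 3.15083 m
Step 3 — total head: H = 28 + 3.15083 = 31.1508 m
Step 4 — hydraulic power (P = rho*g*Q*H):
  P = 1000 * 9.81 * 0.0646420 * 31.1508 = 19750 W
Therefore the hydraulic power required at the pump = 19750 W.


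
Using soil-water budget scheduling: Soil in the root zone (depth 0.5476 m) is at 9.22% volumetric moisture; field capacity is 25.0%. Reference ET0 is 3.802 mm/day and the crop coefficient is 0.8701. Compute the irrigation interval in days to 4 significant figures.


Approach: apply soil-water budget scheduling, SMD = (FC-theta)/100*depth*1000; ETc = ET0*Kc; interval = SMD/ETc.
Step 1 — soil moisture deficit:
  SMD = (25.0 - 9.22)/100 * 0.5476 * 1000 = 86.4113 mm
Step 2 — daily crop ET (ETc = ET0*Kc):
  ETc = 3.802 * 0.8701 = 3.30812 mm/day
Step 3 — irrigation interval (SMD/ETc):
  interval = 86.4113 / 3.30812 = 26.12 days
Therefore the irrigation interval = 26.12 days.


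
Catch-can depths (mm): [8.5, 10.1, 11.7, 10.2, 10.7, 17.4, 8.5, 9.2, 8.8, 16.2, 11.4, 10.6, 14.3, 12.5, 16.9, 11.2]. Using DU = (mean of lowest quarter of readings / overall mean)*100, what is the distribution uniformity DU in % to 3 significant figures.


sorted lowest 4 of 16: [8.5, 8.5, 8.8, 9.2] -> mean = 8.7500 mm
overall mean = 11.762 mm
DU = (8.7500/11.762)*100 = 74.4 %
Therefore the distribution uniformity DU = 74.4 %.


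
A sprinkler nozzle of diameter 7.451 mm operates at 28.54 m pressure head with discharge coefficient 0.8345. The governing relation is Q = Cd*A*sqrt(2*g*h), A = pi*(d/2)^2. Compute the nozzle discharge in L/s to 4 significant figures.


A = pi*(7.451e-3/2)^2 = 4.36033e-05 m^2
Q = 0.8345 * 4.36033e-05 * sqrt(2*9.81*28.54) * 1000 = 0.8610 L/s
Therefore the nozzle discharge = 0.8610 L/s.


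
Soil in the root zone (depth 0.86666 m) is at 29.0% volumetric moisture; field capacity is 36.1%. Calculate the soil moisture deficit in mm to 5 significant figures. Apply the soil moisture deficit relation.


Approach: apply the soil moisture deficit relation, SMD = (FC - theta)/100 * depth * 1000.
SMD = (36.1 - 29.0)/100 * 0.86666 * 1000 = 61.533 mm
Therefore the soil moisture deficit = 61.533 mm.


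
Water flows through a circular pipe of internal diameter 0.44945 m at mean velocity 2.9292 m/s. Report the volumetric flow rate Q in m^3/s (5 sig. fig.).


Approach: apply the continuity equation for pipe flow, Q = A * v with A = pi*(D/2)^2.
A = pi*(0.44945/2)^2 = 0.1586546 m^2
Q = 0.1586546 * 2.9292 = 0.46473 m^3/s
Therefore the volumetric flow rate Q = 0.46473 m^3/s.


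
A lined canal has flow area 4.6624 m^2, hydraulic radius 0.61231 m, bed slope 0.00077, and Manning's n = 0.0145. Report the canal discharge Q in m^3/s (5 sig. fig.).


Approach: apply Manning's equation, Q = (1/n)*A*R^(2/3)*S^(1/2).
Q = (1/0.0145) * 4.6624 * 0.61231^(2/3) * 0.00077^(1/2) = 6.4338 m^3/s
Therefore the canal discharge Q = 6.4338 m^3/s.


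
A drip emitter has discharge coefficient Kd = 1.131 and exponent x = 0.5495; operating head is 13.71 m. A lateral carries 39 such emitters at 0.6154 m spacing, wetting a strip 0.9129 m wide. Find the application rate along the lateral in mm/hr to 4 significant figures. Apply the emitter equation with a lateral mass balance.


Approach: apply the emitter equation with a lateral mass balance, q = Kd*h^x; Q = n*q; rate = Q/(n*spacing*width).
Step 1 — single emitter flow (q = Kd*h^x):
  q = 1.131 * 13.71^0.5495 = 4.76721 L/hr
Step 2 — total lateral flow: Q = 39 * 4.76721 = 185.921 L/hr
Step 3 — wetted area: A = 39 * 0.6154 * 0.9129 = 21.9101 m^2
Step 4 — application rate: Q/A = 185.921/21.9101 = 8.486 mm/hr
Therefore the application rate along the lateral = 8.486 mm/hr.


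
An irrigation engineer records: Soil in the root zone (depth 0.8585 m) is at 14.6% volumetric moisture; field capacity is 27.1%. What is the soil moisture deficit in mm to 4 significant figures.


Approach: apply the soil moisture deficit relation, SMD = (FC - theta)/100 * depth * 1000.
SMD = (27.1 - 14.6)/100 * 0.8585 * 1000 = 107.3 mm
Therefore the soil moisture deficit = 107.3 mm.


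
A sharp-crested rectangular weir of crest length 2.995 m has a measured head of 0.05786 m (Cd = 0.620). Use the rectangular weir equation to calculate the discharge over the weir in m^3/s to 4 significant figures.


Approach: apply the rectangular weir equation, Q = (2/3)*Cd*L*sqrt(2g)*H^1.5.
Q = (2/3)*0.620*2.995*sqrt(2*9.81)*0.05786^1.5 = 0.07632 m^3/s
Therefore the discharge over the weir = 0.07632 m^3/s.


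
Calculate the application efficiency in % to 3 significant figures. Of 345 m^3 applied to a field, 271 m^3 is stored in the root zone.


Approach: apply the application efficiency ratio, Ea = (stored/applied)*100.
Ea = (271/345)*100 = 78.6 %
Therefore the application efficiency = 78.6 %.


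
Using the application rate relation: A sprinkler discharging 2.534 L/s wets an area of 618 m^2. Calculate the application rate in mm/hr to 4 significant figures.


Approach: apply the application rate relation, rate = (Q/A)*3600.
rate = (2.534 / 618) * 3600 = 14.76 mm/hr
Therefore the application rate = 14.76 mm/hr.


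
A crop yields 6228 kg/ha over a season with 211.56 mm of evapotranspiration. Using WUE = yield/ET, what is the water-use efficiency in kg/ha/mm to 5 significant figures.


WUE = 6228 / 211.56 = 29.438 kg/ha/mm
Therefore the water-use efficiency = 29.438 kg/ha/mm.


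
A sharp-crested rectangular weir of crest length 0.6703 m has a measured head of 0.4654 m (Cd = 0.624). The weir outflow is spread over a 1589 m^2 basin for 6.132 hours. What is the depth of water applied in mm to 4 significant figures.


Approach: apply the rectangular weir equation with a volume-to-depth conversion, Q = (2/3)*Cd*L*sqrt(2g)*H^1.5; d = Q*t/A * 1000.
Step 1 — weir discharge:
  Q = (2/3)*0.624*0.6703*sqrt(2*9.81)*0.4654^1.5 = 0.392149 m^3/s
Step 2 — volume: V = 0.392149 * 6.132*3600 = 8656.78 m^3
Step 3 — depth: d = V/A * 1000 = 8656.78/1589 * 1000 = 5448 mm
Therefore the depth of water applied = 5448 mm.


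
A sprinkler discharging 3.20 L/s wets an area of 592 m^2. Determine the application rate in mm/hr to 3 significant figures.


Approach: apply the application rate relation, rate = (Q/A)*3600.
rate = (3.20 / 592) * 3600 = 19.5 mm/hr
Therefore the application rate = 19.5 mm/hr.


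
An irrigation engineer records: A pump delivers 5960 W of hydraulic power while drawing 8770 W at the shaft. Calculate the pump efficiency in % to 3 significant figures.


Approach: apply the efficiency ratio, eta = (P_out/P_in)*100.
eta = (5960 / 8770) * 100 = 68.0 %
Therefore the pump efficiency = 68.0 %.


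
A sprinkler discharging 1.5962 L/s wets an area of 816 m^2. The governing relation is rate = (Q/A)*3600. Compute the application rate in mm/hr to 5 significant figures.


rate = (1.5962 / 816) * 3600 = 7.0421 mm/hr
Therefore the application rate = 7.0421 mm/hr.


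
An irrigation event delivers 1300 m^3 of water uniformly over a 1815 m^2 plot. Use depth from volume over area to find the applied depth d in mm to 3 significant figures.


Approach: apply depth from volume over area, d = (V/A)*1000.
d = (1300 / 1815) * 1000 = 716 mm
Therefore the applied depth d = 716 mm.


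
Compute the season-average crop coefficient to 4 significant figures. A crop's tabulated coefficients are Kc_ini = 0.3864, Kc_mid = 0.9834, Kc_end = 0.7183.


Approach: apply a simple seasonal average, Kc_avg = (Kc_ini + Kc_mid + Kc_end)/3.
Kc_avg = (0.3864 + 0.9834 + 0.7183)/3 = 0.6960
Therefore the season-average crop coefficient = 0.6960.


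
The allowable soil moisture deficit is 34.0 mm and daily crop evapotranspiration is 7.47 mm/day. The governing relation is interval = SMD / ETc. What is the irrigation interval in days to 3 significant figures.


interval = 34.0 / 7.47 = 4.55 days
Therefore the irrigation interval = 4.55 days.


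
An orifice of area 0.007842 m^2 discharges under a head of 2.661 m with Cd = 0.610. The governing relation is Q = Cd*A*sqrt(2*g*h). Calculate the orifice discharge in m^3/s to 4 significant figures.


Q = 0.610 * 0.007842 * sqrt(2*9.81*2.661) = 0.03456 m^3/s
Therefore the orifice discharge = 0.03456 m^3/s.


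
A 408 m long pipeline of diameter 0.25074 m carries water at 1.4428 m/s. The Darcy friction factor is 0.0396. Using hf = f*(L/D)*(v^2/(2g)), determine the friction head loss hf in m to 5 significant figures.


hf = 0.0396 * (408/0.25074) * (1.4428^2 / (2*9.81))
hf = 6.8367 m
Therefore the friction head loss hf = 6.8367 m.


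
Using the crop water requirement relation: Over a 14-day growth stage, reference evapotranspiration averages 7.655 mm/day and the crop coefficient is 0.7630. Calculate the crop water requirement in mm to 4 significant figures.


Approach: apply the crop water requirement relation, CWR = ET0 * Kc * days.
CWR = 7.655 * 0.7630 * 14 = 81.77 mm
Therefore the crop water requirement = 81.77 mm.


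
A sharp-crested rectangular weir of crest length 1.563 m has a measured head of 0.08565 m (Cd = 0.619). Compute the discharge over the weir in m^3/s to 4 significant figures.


Approach: apply the rectangular weir equation, Q = (2/3)*Cd*L*sqrt(2g)*H^1.5.
Q = (2/3)*0.619*1.563*sqrt(2*9.81)*0.08565^1.5 = 0.07161 m^3/s
Therefore the discharge over the weir = 0.07161 m^3/s.


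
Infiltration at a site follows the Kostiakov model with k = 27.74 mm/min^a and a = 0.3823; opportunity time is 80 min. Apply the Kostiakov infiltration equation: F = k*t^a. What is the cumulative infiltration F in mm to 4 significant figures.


F = 27.74 * 80^0.3823 = 148.1 mm
Therefore the cumulative infiltration F = 148.1 mm.


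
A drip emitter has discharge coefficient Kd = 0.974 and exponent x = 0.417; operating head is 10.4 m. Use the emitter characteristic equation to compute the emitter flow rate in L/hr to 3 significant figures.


Approach: apply the emitter characteristic equation, q = Kd * h^x.
q = 0.974 * 10.4^0.417 = 2.59 L/hr
Therefore the emitter flow rate = 2.59 L/hr.


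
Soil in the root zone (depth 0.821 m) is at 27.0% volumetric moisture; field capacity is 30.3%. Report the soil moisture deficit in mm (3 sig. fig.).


Approach: apply the soil moisture deficit relation, SMD = (FC - theta)/100 * depth * 1000.
SMD = (30.3 - 27.0)/100 * 0.821 * 1000 = 27.1 mm
Therefore the soil moisture deficit = 27.1 mm.


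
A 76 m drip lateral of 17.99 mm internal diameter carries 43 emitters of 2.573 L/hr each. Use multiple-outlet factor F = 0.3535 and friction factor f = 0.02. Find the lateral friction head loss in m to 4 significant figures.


Approach: apply Darcy-Weisbach with the multiple-outlet F-factor, Q = n*q/(3600*1000) m^3/s; v = Q/A; hf = F*f*(L/D)*(v^2/(2g)).
Q = 43*2.573/(3600*1000) = 3.07331e-05 m^3/s
A = pi*(17.99e-3/2)^2 = 2.54186e-04 m^2, so v = Q/A = 0.120908 m/s
hf = 0.3535*0.02*(76/0.01799)*(0.120908^2/(2*9.81)) = 0.02225 m
Therefore the lateral friction head loss = 0.02225 m.


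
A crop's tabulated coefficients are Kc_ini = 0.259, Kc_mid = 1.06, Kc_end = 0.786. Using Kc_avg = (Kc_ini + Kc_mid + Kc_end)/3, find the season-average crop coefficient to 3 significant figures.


Kc_avg = (0.259 + 1.06 + 0.786)/3 = 0.702
Therefore the season-average crop coefficient = 0.702.


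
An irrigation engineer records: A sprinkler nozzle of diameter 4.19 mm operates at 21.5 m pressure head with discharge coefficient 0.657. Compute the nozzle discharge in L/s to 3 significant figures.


Approach: apply the orifice equation, Q = Cd*A*sqrt(2*g*h), A = pi*(d/2)^2.
A = pi*(4.19e-3/2)^2 = 1.3789e-05 m^2
Q = 0.657 * 1.3789e-05 * sqrt(2*9.81*21.5) * 1000 = 0.186 L/s
Therefore the nozzle discharge = 0.186 L/s.


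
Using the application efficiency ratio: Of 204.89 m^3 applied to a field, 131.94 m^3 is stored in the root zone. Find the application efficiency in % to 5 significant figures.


Approach: apply the application efficiency ratio, Ea = (stored/applied)*100.
Ea = (131.94/204.89)*100 = 64.396 %
Therefore the application efficiency = 64.396 %.


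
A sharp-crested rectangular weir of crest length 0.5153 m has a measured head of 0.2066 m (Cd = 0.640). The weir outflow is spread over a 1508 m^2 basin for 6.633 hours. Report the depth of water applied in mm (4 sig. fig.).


Approach: apply the rectangular weir equation with a volume-to-depth conversion, Q = (2/3)*Cd*L*sqrt(2g)*H^1.5; d = Q*t/A * 1000.
Step 1 — weir discharge:
  Q = (2/3)*0.640*0.5153*sqrt(2*9.81)*0.2066^1.5 = 0.0914521 m^3/s
Step 2 — volume: V = 0.0914521 * 6.633*3600 = 2183.77 m^3
Step 3 — depth: d = V/A * 1000 = 2183.77/1508 * 1000 = 1448 mm
Therefore the depth of water applied = 1448 mm.


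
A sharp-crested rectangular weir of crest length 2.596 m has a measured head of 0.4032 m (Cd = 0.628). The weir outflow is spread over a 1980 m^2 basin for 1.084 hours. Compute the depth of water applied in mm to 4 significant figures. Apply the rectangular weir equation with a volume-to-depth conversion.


Approach: apply the rectangular weir equation with a volume-to-depth conversion, Q = (2/3)*Cd*L*sqrt(2g)*H^1.5; d = Q*t/A * 1000.
Step 1 — weir discharge:
  Q = (2/3)*0.628*2.596*sqrt(2*9.81)*0.4032^1.5 = 1.23255 m^3/s
Step 2 — volume: V = 1.23255 * 1.084*3600 = 4809.89 m^3
Step 3 — depth: d = V/A * 1000 = 4809.89/1980 * 1000 = 2429 mm
Therefore the depth of water applied = 2429 mm.


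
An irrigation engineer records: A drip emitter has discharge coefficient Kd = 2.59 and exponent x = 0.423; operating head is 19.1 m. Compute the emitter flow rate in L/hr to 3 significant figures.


Approach: apply the emitter characteristic equation, q = Kd * h^x.
q = 2.59 * 19.1^0.423 = 9.02 L/hr
Therefore the emitter flow rate = 9.02 L/hr.


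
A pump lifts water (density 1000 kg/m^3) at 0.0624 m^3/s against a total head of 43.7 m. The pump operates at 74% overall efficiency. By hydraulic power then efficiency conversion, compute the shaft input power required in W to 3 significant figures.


Approach: apply hydraulic power then efficiency conversion, P = rho*g*Q*H; P_in = P/eta.
Step 1 — hydraulic power (P = rho*g*Q*H):
  P = 1000 * 9.81 * 0.0624 * 43.7 = 26751 W
Step 2 — input power: P_in = P/eta = 26751 / 0.74 = 36100 W
Therefore the shaft input power required = 36100 W.


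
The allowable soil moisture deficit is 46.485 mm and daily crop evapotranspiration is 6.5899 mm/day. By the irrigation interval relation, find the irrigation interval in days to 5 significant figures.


Approach: apply the irrigation interval relation, interval = SMD / ETc.
interval = 46.485 / 6.5899 = 7.0540 days
Therefore the irrigation interval = 7.0540 days.


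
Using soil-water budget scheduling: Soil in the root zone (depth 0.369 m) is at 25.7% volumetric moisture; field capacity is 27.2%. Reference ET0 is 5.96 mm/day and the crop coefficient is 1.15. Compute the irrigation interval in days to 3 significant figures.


Approach: apply soil-water budget scheduling, SMD = (FC-theta)/100*depth*1000; ETc = ET0*Kc; interval = SMD/ETc.
Step 1 — soil moisture deficit:
  SMD = (27.2 - 25.7)/100 * 0.369 * 1000 = 5.5350 mm
Step 2 — daily crop ET (ETc = ET0*Kc):
  ETc = 5.96 * 1.15 = 6.8540 mm/day
Step 3 — irrigation interval (SMD/ETc):
  interval = 5.5350 / 6.8540 = 0.808 days
Therefore the irrigation interval = 0.808 days.


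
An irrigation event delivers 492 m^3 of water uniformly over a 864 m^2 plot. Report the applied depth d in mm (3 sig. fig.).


Approach: apply depth from volume over area, d = (V/A)*1000.
d = (492 / 864) * 1000 = 569 mm
Therefore the applied depth d = 569 mm.


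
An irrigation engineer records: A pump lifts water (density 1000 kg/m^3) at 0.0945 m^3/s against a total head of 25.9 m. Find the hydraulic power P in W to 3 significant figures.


Approach: apply the hydraulic power relation, P = rho*g*Q*H.
P = 1000 * 9.81 * 0.0945 * 25.9 = 24000 W
Therefore the hydraulic power P = 24000 W.


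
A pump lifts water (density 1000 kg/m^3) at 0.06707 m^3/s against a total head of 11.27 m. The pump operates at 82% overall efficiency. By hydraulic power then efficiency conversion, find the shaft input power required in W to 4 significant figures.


Approach: apply hydraulic power then efficiency conversion, P = rho*g*Q*H; P_in = P/eta.
Step 1 — hydraulic power (P = rho*g*Q*H):
  P = 1000 * 9.81 * 0.06707 * 11.27 = 7415.17 W
Step 2 — input power: P_in = P/eta = 7415.17 / 0.82 = 9043 W
Therefore the shaft input power required = 9043 W.


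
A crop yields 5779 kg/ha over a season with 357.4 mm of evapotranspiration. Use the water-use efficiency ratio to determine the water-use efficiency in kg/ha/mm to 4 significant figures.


Approach: apply the water-use efficiency ratio, WUE = yield/ET.
WUE = 5779 / 357.4 = 16.17 kg/ha/mm
Therefore the water-use efficiency = 16.17 kg/ha/mm.


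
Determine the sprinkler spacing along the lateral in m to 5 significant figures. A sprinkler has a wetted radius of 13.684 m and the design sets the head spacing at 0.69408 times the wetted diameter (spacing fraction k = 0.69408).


Approach: apply the sprinkler spacing rule (spacing as a fraction of wetted diameter), S = k*(2*R).
S = 0.69408 * (2 * 13.684) = 18.996 m
Therefore the sprinkler spacing along the lateral = 18.996 m.


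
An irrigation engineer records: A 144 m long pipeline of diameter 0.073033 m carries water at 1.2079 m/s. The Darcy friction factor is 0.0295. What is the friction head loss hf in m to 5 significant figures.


Approach: apply the Darcy-Weisbach equation, hf = f*(L/D)*(v^2/(2g)).
hf = 0.0295 * (144/0.073033) * (1.2079^2 / (2*9.81))
hf = 4.3254 m
Therefore the friction head loss hf = 4.3254 m.


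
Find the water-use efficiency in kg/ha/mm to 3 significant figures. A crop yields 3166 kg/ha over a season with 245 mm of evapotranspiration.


Approach: apply the water-use efficiency ratio, WUE = yield/ET.
WUE = 3166 / 245 = 12.9 kg/ha/mm
Therefore the water-use efficiency = 12.9 kg/ha/mm.


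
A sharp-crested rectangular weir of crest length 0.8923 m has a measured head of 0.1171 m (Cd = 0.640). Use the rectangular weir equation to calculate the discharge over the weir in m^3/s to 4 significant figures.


Approach: apply the rectangular weir equation, Q = (2/3)*Cd*L*sqrt(2g)*H^1.5.
Q = (2/3)*0.640*0.8923*sqrt(2*9.81)*0.1171^1.5 = 0.06757 m^3/s
Therefore the discharge over the weir = 0.06757 m^3/s.


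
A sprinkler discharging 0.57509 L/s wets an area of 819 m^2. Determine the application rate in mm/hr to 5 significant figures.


Approach: apply the application rate relation, rate = (Q/A)*3600.
rate = (0.57509 / 819) * 3600 = 2.5279 mm/hr
Therefore the application rate = 2.5279 mm/hr.


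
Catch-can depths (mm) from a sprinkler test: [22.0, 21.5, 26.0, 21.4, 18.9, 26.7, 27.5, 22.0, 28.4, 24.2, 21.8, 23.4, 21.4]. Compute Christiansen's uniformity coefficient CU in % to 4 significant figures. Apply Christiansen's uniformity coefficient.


Approach: apply Christiansen's uniformity coefficient, CU = (1 - mean_abs_deviation/mean)*100.
mean = 23.4769 mm
mean |d_i - mean| = 2.37160 mm
CU = (1 - 2.37160/23.4769)*100 = 89.90 %
Therefore Christiansen's uniformity coefficient CU = 89.90 %.


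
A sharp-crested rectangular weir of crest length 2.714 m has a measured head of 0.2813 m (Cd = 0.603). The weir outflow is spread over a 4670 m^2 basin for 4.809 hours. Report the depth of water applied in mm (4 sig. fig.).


Approach: apply the rectangular weir equation with a volume-to-depth conversion, Q = (2/3)*Cd*L*sqrt(2g)*H^1.5; d = Q*t/A * 1000.
Step 1 — weir discharge:
  Q = (2/3)*0.603*2.714*sqrt(2*9.81)*0.2813^1.5 = 0.721008 m^3/s
Step 2 — volume: V = 0.721008 * 4.809*3600 = 12482.4 m^3
Step 3 — depth: d = V/A * 1000 = 12482.4/4670 * 1000 = 2673 mm
Therefore the depth of water applied = 2673 mm.


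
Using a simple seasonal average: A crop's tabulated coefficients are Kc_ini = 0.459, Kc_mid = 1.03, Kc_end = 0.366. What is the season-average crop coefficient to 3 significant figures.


Approach: apply a simple seasonal average, Kc_avg = (Kc_ini + Kc_mid + Kc_end)/3.
Kc_avg = (0.459 + 1.03 + 0.366)/3 = 0.618
Therefore the season-average crop coefficient = 0.618.


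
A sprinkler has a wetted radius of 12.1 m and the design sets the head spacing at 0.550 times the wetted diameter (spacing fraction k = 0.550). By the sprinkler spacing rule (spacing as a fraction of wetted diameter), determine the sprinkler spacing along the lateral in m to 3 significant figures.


Approach: apply the sprinkler spacing rule (spacing as a fraction of wetted diameter), S = k*(2*R).
S = 0.550 * (2 * 12.1) = 13.3 m
Therefore the sprinkler spacing along the lateral = 13.3 m.


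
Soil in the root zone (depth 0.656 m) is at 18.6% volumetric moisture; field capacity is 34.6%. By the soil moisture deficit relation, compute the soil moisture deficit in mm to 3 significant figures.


Approach: apply the soil moisture deficit relation, SMD = (FC - theta)/100 * depth * 1000.
SMD = (34.6 - 18.6)/100 * 0.656 * 1000 = 105 mm
Therefore the soil moisture deficit = 105 mm.


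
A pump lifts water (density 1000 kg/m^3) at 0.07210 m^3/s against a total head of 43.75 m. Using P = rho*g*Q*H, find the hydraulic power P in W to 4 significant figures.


P = 1000 * 9.81 * 0.07210 * 43.75 = 30940 W
Therefore the hydraulic power P = 30940 W.


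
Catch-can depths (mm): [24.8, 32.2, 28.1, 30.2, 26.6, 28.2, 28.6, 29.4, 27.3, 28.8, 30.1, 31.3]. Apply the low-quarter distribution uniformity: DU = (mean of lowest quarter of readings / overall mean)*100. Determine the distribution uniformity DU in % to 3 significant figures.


sorted lowest 3 of 12: [24.8, 26.6, 27.3] -> mean = 26.233 mm
overall mean = 28.800 mm
DU = (26.233/28.800)*100 = 91.1 %
Therefore the distribution uniformity DU = 91.1 %.


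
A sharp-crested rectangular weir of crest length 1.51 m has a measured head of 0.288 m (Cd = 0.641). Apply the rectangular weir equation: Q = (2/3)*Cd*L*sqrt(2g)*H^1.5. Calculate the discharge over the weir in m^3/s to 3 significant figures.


Q = (2/3)*0.641*1.51*sqrt(2*9.81)*0.288^1.5 = 0.442 m^3/s
Therefore the discharge over the weir = 0.442 m^3/s.


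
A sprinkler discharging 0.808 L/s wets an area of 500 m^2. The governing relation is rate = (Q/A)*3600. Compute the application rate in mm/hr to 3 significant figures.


rate = (0.808 / 500) * 3600 = 5.82 mm/hr
Therefore the application rate = 5.82 mm/hr.


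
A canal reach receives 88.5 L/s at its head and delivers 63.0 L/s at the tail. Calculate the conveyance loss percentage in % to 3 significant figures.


Approach: apply the conveyance loss ratio, loss% = ((Q_head - Q_tail)/Q_head)*100.
loss = ((88.5 - 63.0)/88.5)*100 = 28.8 %
Therefore the conveyance loss percentage = 28.8 %.


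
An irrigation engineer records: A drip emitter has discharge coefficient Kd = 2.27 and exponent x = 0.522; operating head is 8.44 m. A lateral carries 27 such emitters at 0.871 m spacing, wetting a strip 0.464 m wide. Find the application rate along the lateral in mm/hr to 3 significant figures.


Approach: apply the emitter equation with a lateral mass balance, q = Kd*h^x; Q = n*q; rate = Q/(n*spacing*width).
Step 1 — single emitter flow (q = Kd*h^x):
  q = 2.27 * 8.44^0.522 = 6.9116 L/hr
Step 2 — total lateral flow: Q = 27 * 6.9116 = 186.61 L/hr
Step 3 — wetted area: A = 27 * 0.871 * 0.464 = 10.912 m^2
Step 4 — application rate: Q/A = 186.61/10.912 = 17.1 mm/hr
Therefore the application rate along the lateral = 17.1 mm/hr.


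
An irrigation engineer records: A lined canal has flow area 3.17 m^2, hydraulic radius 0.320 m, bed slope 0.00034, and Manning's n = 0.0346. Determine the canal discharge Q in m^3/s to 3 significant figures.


Approach: apply Manning's equation, Q = (1/n)*A*R^(2/3)*S^(1/2).
Q = (1/0.0346) * 3.17 * 0.320^(2/3) * 0.00034^(1/2) = 0.790 m^3/s
Therefore the canal discharge Q = 0.790 m^3/s.


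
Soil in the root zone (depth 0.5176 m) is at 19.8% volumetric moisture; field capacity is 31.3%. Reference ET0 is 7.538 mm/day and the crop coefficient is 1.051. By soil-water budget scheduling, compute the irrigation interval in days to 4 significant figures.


Approach: apply soil-water budget scheduling, SMD = (FC-theta)/100*depth*1000; ETc = ET0*Kc; interval = SMD/ETc.
Step 1 — soil moisture deficit:
  SMD = (31.3 - 19.8)/100 * 0.5176 * 1000 = 59.5240 mm
Step 2 — daily crop ET (ETc = ET0*Kc):
  ETc = 7.538 * 1.051 = 7.92244 mm/day
Step 3 — irrigation interval (SMD/ETc):
  interval = 59.5240 / 7.92244 = 7.513 days
Therefore the irrigation interval = 7.513 days.


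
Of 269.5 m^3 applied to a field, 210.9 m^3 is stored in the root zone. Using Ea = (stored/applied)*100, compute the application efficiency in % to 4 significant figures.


Ea = (210.9/269.5)*100 = 78.26 %
Therefore the application efficiency = 78.26 %.


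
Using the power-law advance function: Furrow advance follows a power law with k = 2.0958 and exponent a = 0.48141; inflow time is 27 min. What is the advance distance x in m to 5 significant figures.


Approach: apply the power-law advance function, x = k*t^a.
x = 2.0958 * 27^0.48141 = 10.243 m
Therefore the advance distance x = 10.243 m.


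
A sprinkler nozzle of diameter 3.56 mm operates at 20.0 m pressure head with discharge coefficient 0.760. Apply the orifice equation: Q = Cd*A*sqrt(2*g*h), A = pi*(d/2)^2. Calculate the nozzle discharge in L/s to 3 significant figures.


A = pi*(3.56e-3/2)^2 = 9.9538e-06 m^2
Q = 0.760 * 9.9538e-06 * sqrt(2*9.81*20.0) * 1000 = 0.150 L/s
Therefore the nozzle discharge = 0.150 L/s.


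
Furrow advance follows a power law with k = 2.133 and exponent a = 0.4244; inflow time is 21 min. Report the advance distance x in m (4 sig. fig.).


Approach: apply the power-law advance function, x = k*t^a.
x = 2.133 * 21^0.4244 = 7.765 m
Therefore the advance distance x = 7.765 m.


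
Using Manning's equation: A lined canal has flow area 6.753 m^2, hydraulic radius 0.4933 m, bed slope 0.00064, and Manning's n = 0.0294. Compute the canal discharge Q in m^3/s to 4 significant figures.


Approach: apply Manning's equation, Q = (1/n)*A*R^(2/3)*S^(1/2).
Q = (1/0.0294) * 6.753 * 0.4933^(2/3) * 0.00064^(1/2) = 3.628 m^3/s
Therefore the canal discharge Q = 3.628 m^3/s.


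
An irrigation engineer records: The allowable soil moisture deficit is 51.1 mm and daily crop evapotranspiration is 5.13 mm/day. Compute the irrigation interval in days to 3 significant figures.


Approach: apply the irrigation interval relation, interval = SMD / ETc.
interval = 51.1 / 5.13 = 9.96 days
Therefore the irrigation interval = 9.96 days.


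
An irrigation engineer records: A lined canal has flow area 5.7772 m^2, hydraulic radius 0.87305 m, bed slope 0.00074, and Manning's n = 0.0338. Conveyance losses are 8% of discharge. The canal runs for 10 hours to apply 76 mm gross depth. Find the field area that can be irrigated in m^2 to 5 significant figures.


Approach: apply Manning's equation with a conveyance and depth budget, Q = (1/n)*A*R^(2/3)*S^(1/2); Q_field = Q*(1-loss); Area = Q_field*t/(d/1000).
Step 1 — canal discharge (Manning's equation):
  Q = (1/0.0338) * 5.7772 * 0.87305^(2/3) * 0.00074^(1/2) = 4.247264 m^3/s
Step 2 — delivered flow: Q_field = 4.247264*(1 - 8/100) = 3.907483 m^3/s
Step 3 — volume delivered: V = 3.907483 * 10*3600 = 140669.4 m^3
Step 4 — area served: A = V / (depth/1000) = 140669.4 / 0.076 = 1850900 m^2
Therefore the field area that can be irrigated = 1850900 m^2.


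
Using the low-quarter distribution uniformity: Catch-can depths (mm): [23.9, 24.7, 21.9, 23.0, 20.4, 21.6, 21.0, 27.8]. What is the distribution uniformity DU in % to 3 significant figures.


Approach: apply the low-quarter distribution uniformity, DU = (mean of lowest quarter of readings / overall mean)*100.
sorted lowest 2 of 8: [20.4, 21.0] -> mean = 20.700 mm
overall mean = 23.038 mm
DU = (20.700/23.038)*100 = 89.9 %
Therefore the distribution uniformity DU = 89.9 %.


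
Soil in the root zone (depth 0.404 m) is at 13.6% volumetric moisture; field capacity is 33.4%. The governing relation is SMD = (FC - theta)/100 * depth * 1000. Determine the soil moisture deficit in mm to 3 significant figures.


SMD = (33.4 - 13.6)/100 * 0.404 * 1000 = 80.0 mm
Therefore the soil moisture deficit = 80.0 mm.


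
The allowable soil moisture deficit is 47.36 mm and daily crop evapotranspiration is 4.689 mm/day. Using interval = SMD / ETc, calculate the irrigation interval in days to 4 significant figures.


interval = 47.36 / 4.689 = 10.10 days
Therefore the irrigation interval = 10.10 days.


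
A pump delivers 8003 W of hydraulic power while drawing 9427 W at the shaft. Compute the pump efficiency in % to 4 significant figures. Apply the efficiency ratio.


Approach: apply the efficiency ratio, eta = (P_out/P_in)*100.
eta = (8003 / 9427) * 100 = 84.89 %
Therefore the pump efficiency = 84.89 %.


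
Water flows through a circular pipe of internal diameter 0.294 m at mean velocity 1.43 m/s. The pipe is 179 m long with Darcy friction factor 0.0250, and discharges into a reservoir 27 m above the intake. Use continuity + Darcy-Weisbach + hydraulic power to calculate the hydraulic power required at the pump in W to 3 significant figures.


Approach: apply continuity + Darcy-Weisbach + hydraulic power, Q = A*v; hf = f*(L/D)*(v^2/(2g)); H = static + hf; P = rho*g*Q*H.
Step 1 — flow rate (continuity, Q = A*v):
  A = pi*(0.294/2)^2 = 0.067887 m^2
  Q = 0.067887 * 1.43 = 0.097078 m^3/s
Step 2 — friction head loss (Darcy-Weisbach):
  hf = 0.0250 * (179/0.294) * (1.43^2 / (2*9.81))
  hf = 1.5864 m
Step 3 — total head: H = 27 + 1.5864 = 28.586 m
Step 4 — hydraulic power (P = rho*g*Q*H):
  P = 1000 * 9.81 * 0.097078 * 28.586 = 27200 W
Therefore the hydraulic power required at the pump = 27200 W.


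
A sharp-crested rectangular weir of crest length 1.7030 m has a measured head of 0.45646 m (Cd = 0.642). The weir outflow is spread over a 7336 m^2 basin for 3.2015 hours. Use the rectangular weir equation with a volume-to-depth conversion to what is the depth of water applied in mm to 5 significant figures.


Approach: apply the rectangular weir equation with a volume-to-depth conversion, Q = (2/3)*Cd*L*sqrt(2g)*H^1.5; d = Q*t/A * 1000.
Step 1 — weir discharge:
  Q = (2/3)*0.642*1.7030*sqrt(2*9.81)*0.45646^1.5 = 0.9956622 m^3/s
Step 2 — volume: V = 0.9956622 * 3.2015*3600 = 11475.40 m^3
Step 3 — depth: d = V/A * 1000 = 11475.40/7336 * 1000 = 1564.3 mm
Therefore the depth of water applied = 1564.3 mm.


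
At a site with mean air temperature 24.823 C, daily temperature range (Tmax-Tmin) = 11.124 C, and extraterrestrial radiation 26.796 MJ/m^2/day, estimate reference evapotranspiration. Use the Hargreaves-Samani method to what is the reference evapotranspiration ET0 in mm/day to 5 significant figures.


Approach: apply the Hargreaves-Samani method, ET0 = 0.0023*(Tmean+17.8)*sqrt(Tmax-Tmin)*0.408*Ra.
ET0 = 0.0023*(24.823+17.8)*sqrt(11.124)*0.408*26.796 = 3.5746 mm/day
Therefore the reference evapotranspiration ET0 = 3.5746 mm/day.


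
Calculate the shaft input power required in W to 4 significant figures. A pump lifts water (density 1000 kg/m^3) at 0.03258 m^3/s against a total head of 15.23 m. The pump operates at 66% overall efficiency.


Approach: apply hydraulic power then efficiency conversion, P = rho*g*Q*H; P_in = P/eta.
Step 1 — hydraulic power (P = rho*g*Q*H):
  P = 1000 * 9.81 * 0.03258 * 15.23 = 4867.66 W
Step 2 — input power: P_in = P/eta = 4867.66 / 0.66 = 7375 W
Therefore the shaft input power required = 7375 W.


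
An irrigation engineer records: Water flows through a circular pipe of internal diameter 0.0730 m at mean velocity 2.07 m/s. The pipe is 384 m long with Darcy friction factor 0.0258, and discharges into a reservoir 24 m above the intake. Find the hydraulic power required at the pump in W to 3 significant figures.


Approach: apply continuity + Darcy-Weisbach + hydraulic power, Q = A*v; hf = f*(L/D)*(v^2/(2g)); H = static + hf; P = rho*g*Q*H.
Step 1 — flow rate (continuity, Q = A*v):
  A = pi*(0.0730/2)^2 = 0.0041854 m^2
  Q = 0.0041854 * 2.07 = 0.0086638 m^3/s
Step 2 — friction head loss (Darcy-Weisbach):
  hf = 0.0258 * (384/0.0730) * (2.07^2 / (2*9.81))
  hf = 29.639 m
Step 3 — total head: H = 24 + 29.639 = 53.639 m
Step 4 — hydraulic power (P = rho*g*Q*H):
  P = 1000 * 9.81 * 0.0086638 * 53.639 = 4560 W
Therefore the hydraulic power required at the pump = 4560 W.


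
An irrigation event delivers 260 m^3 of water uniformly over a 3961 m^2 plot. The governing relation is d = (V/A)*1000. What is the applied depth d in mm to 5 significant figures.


d = (260 / 3961) * 1000 = 65.640 mm
Therefore the applied depth d = 65.640 mm.


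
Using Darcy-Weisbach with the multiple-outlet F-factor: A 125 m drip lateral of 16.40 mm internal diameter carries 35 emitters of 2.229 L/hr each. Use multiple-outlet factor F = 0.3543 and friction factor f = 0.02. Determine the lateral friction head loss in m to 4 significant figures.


Approach: apply Darcy-Weisbach with the multiple-outlet F-factor, Q = n*q/(3600*1000) m^3/s; v = Q/A; hf = F*f*(L/D)*(v^2/(2g)).
Q = 35*2.229/(3600*1000) = 2.16708e-05 m^3/s
A = pi*(16.40e-3/2)^2 = 2.11241e-04 m^2, so v = Q/A = 0.102588 m/s
hf = 0.3543*0.02*(125/0.01640)*(0.102588^2/(2*9.81)) = 0.02897 m
Therefore the lateral friction head loss = 0.02897 m.


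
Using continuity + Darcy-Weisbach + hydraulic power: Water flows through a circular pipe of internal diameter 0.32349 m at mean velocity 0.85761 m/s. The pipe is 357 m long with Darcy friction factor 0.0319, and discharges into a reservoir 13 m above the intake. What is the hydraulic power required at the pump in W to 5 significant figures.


Approach: apply continuity + Darcy-Weisbach + hydraulic power, Q = A*v; hf = f*(L/D)*(v^2/(2g)); H = static + hf; P = rho*g*Q*H.
Step 1 — flow rate (continuity, Q = A*v):
  A = pi*(0.32349/2)^2 = 0.08218860 m^2
  Q = 0.08218860 * 0.85761 = 0.07048577 m^3/s
Step 2 — friction head loss (Darcy-Weisbach):
  hf = 0.0319 * (357/0.32349) * (0.85761^2 / (2*9.81))
  hf = 1.319711 m
Step 3 — total head: H = 13 + 1.319711 = 14.31971 m
Step 4 — hydraulic power (P = rho*g*Q*H):
  P = 1000 * 9.81 * 0.07048577 * 14.31971 = 9901.6 W
Therefore the hydraulic power required at the pump = 9901.6 W.


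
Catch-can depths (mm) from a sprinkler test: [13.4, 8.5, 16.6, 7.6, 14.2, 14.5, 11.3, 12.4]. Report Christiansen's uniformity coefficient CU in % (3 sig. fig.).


Approach: apply Christiansen's uniformity coefficient, CU = (1 - mean_abs_deviation/mean)*100.
mean = 12.312 mm
mean |d_i - mean| = 2.3844 mm
CU = (1 - 2.3844/12.312)*100 = 80.6 %
Therefore Christiansen's uniformity coefficient CU = 80.6 %.


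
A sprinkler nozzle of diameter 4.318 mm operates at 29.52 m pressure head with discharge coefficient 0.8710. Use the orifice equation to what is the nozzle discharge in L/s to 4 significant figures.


Approach: apply the orifice equation, Q = Cd*A*sqrt(2*g*h), A = pi*(d/2)^2.
A = pi*(4.318e-3/2)^2 = 1.46438e-05 m^2
Q = 0.8710 * 1.46438e-05 * sqrt(2*9.81*29.52) * 1000 = 0.3070 L/s
Therefore the nozzle discharge = 0.3070 L/s.


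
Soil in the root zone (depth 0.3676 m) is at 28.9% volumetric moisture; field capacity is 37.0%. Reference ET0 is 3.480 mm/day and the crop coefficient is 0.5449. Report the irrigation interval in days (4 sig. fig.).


Approach: apply soil-water budget scheduling, SMD = (FC-theta)/100*depth*1000; ETc = ET0*Kc; interval = SMD/ETc.
Step 1 — soil moisture deficit:
  SMD = (37.0 - 28.9)/100 * 0.3676 * 1000 = 29.7756 mm
Step 2 — daily crop ET (ETc = ET0*Kc):
  ETc = 3.480 * 0.5449 = 1.89625 mm/day
Step 3 — irrigation interval (SMD/ETc):
  interval = 29.7756 / 1.89625 = 15.70 days
Therefore the irrigation interval = 15.70 days.


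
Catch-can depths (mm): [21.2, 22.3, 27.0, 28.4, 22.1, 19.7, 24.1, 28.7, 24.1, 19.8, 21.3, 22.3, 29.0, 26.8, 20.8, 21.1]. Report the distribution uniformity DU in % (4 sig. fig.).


Approach: apply the low-quarter distribution uniformity, DU = (mean of lowest quarter of readings / overall mean)*100.
sorted lowest 4 of 16: [19.7, 19.8, 20.8, 21.1] -> mean = 20.3500 mm
overall mean = 23.6687 mm
DU = (20.3500/23.6687)*100 = 85.98 %
Therefore the distribution uniformity DU = 85.98 %.


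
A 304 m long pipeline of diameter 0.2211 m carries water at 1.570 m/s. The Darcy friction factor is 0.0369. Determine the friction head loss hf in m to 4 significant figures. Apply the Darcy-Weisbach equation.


Approach: apply the Darcy-Weisbach equation, hf = f*(L/D)*(v^2/(2g)).
hf = 0.0369 * (304/0.2211) * (1.570^2 / (2*9.81))
hf = 6.374 m
Therefore the friction head loss hf = 6.374 m.


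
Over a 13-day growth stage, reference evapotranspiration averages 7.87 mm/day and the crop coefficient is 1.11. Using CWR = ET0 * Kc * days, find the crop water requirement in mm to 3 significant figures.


CWR = 7.87 * 1.11 * 13 = 114 mm
Therefore the crop water requirement = 114 mm.


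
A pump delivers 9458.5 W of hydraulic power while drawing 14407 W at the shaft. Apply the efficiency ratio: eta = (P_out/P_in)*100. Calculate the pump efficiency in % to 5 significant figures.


eta = (9458.5 / 14407) * 100 = 65.652 %
Therefore the pump efficiency = 65.652 %.


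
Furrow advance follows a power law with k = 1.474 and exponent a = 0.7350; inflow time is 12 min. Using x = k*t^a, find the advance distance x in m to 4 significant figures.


x = 1.474 * 12^0.7350 = 9.156 m
Therefore the advance distance x = 9.156 m.


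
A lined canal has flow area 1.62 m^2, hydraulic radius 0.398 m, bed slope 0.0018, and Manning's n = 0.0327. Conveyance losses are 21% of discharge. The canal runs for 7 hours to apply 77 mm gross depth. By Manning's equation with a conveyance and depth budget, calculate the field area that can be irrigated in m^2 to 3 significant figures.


Approach: apply Manning's equation with a conveyance and depth budget, Q = (1/n)*A*R^(2/3)*S^(1/2); Q_field = Q*(1-loss); Area = Q_field*t/(d/1000).
Step 1 — canal discharge (Manning's equation):
  Q = (1/0.0327) * 1.62 * 0.398^(2/3) * 0.0018^(1/2) = 1.1373 m^3/s
Step 2 — delivered flow: Q_field = 1.1373*(1 - 21/100) = 0.89843 m^3/s
Step 3 — volume delivered: V = 0.89843 * 7*3600 = 22641 m^3
Step 4 — area served: A = V / (depth/1000) = 22641 / 0.077 = 294000 m^2
Therefore the field area that can be irrigated = 294000 m^2.
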